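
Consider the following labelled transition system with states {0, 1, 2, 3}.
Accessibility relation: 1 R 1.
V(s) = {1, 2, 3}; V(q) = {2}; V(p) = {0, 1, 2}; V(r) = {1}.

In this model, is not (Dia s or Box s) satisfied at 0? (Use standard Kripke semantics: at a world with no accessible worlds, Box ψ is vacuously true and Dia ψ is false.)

At 0: Dia s or Box s is true, so not (Dia s or Box s) is false.
  At 0: Dia s is false, Box s is true, so Dia s or Box s is true.
    At 0: no accessible worlds, so Dia s is false.
    At 0: no accessible worlds, so Box s holds vacuously.

No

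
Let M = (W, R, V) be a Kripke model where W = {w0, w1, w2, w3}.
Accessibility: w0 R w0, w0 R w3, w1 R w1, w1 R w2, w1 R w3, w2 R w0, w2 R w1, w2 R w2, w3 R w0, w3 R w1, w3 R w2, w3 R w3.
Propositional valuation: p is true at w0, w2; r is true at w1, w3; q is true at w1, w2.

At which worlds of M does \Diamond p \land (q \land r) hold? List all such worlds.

w1

Recall that \Diamond ψ holds at a world iff ψ holds at some accessible world.
Let φ = \Diamond p \land (q \land r). Evaluate φ at each world:
  w0 (successors {w0, w3}): φ is false.
  w1 (successors {w1, w2, w3}): φ is true.
  w2 (successors {w0, w1, w2}): φ is false.
  w3 (successors {w0, w1, w2, w3}): φ is false.
For instance, at w0:
  At w0: \Diamond p is true, q \land r is false, so \Diamond p \land (q \land r) is false.
    At w0: \Diamond p requires p at some successor in {w0, w3}.
      p holds at w0, so \Diamond p is true at w0.
Satisfying worlds: {w1}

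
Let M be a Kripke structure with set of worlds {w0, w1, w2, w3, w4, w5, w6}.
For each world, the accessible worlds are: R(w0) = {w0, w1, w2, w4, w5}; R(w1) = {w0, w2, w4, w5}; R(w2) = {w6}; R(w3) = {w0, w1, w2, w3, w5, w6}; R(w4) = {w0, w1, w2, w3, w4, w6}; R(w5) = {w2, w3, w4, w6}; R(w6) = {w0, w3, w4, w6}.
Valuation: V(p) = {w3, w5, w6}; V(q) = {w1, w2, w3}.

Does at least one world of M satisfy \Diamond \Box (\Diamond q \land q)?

No

Let φ = \Diamond \Box (\Diamond q \land q). Evaluate φ at each world:
  w0 (successors {w0, w1, w2, w4, w5}): φ is false.
  w1 (successors {w0, w2, w4, w5}): φ is false.
  w2 (successors {w6}): φ is false.
  w3 (successors {w0, w1, w2, w3, w5, w6}): φ is false.
  w4 (successors {w0, w1, w2, w3, w4, w6}): φ is false.
  w5 (successors {w2, w3, w4, w6}): φ is false.
  w6 (successors {w0, w3, w4, w6}): φ is false.
For instance, at w2:
  At w2: \Diamond \Box (\Diamond q \land q) requires \Box (\Diamond q \land q) at some successor in {w6}.
    At w6: \Box (\Diamond q \land q) is false.
  So \Diamond \Box (\Diamond q \land q) is false at w2.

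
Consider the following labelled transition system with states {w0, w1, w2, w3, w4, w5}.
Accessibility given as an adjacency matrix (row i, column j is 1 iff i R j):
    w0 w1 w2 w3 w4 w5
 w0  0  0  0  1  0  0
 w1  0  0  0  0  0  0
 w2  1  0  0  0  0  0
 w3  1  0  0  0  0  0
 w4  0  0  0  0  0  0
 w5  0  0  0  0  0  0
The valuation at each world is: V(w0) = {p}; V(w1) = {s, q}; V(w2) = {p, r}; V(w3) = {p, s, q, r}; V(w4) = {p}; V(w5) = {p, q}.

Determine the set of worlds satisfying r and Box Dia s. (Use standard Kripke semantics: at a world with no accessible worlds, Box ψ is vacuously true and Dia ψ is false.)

w2, w3

Let φ = r and Box Dia s. Evaluate φ at each world:
  w0 (successors {w3}): φ is false.
  w1 (successors ∅): φ is false.
  w2 (successors {w0}): φ is true.
  w3 (successors {w0}): φ is true.
  w4 (successors ∅): φ is false.
  w5 (successors ∅): φ is false.
For instance, at w2:
  At w2: r is true, Box Dia s is true, so r and Box Dia s is true.
    At w2: Box Dia s requires Dia s at every successor {w0}.
      At w0: Dia s is true.
    So Box Dia s is true at w2.
Satisfying worlds: {w2, w3}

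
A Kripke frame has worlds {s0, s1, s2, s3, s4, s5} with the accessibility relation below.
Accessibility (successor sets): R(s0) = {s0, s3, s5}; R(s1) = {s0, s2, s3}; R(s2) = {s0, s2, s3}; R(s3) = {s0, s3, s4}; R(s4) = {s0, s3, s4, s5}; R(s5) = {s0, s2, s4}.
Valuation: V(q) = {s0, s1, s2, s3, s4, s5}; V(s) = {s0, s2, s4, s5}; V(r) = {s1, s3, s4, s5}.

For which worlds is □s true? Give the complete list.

s5

Let φ = □s. Evaluate φ at each world:
  s0 (successors {s0, s3, s5}): φ is false.
  s1 (successors {s0, s2, s3}): φ is false.
  s2 (successors {s0, s2, s3}): φ is false.
  s3 (successors {s0, s3, s4}): φ is false.
  s4 (successors {s0, s3, s4, s5}): φ is false.
  s5 (successors {s0, s2, s4}): φ is true.
For instance, at s0:
  At s0: □s requires s at every successor {s0, s3, s5}.
    s fails at s3, so □s is false at s0.
Satisfying worlds: {s5}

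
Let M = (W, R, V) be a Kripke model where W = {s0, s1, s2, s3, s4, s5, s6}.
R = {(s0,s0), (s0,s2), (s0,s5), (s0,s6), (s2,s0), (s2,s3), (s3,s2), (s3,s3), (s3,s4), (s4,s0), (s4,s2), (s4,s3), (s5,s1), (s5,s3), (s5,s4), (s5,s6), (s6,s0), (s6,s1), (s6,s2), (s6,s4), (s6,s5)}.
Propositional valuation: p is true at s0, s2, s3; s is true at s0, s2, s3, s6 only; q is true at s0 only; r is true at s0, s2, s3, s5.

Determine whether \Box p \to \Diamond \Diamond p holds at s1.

No

At s1: \Box p is true, \Diamond \Diamond p is false, so \Box p \to \Diamond \Diamond p is false.
  At s1: no accessible worlds, so \Box p holds vacuously.
  At s1: no accessible worlds, so \Diamond \Diamond p is false.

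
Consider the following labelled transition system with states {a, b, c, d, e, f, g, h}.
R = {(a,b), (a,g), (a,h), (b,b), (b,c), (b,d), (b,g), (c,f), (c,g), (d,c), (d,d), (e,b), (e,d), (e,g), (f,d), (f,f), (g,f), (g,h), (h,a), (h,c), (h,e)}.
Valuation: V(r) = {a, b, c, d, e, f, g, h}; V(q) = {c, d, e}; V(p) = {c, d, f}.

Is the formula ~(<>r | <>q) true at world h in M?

No

At h: <>r | <>q is true, so ~(<>r | <>q) is false.
  At h: <>r is true, <>q is true, so <>r | <>q is true.
    At h: <>r requires r at some successor in {a, c, e}.
      r holds at a, so <>r is true at h.
    At h: <>q requires q at some successor in {a, c, e}.
      q holds at c, so <>q is true at h.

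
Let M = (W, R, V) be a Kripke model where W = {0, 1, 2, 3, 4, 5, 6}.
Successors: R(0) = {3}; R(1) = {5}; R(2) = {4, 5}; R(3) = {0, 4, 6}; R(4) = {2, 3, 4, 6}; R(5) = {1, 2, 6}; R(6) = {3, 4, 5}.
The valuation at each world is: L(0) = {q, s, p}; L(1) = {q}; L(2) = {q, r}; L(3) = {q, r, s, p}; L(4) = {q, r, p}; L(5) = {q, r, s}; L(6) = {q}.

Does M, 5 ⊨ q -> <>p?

No

At 5: q is true, <>p is false, so q -> <>p is false.
  At 5: <>p requires p at some successor in {1, 2, 6}.
    At 1: p is false.
    At 2: p is false.
    At 6: p is false.
  So <>p is false at 5.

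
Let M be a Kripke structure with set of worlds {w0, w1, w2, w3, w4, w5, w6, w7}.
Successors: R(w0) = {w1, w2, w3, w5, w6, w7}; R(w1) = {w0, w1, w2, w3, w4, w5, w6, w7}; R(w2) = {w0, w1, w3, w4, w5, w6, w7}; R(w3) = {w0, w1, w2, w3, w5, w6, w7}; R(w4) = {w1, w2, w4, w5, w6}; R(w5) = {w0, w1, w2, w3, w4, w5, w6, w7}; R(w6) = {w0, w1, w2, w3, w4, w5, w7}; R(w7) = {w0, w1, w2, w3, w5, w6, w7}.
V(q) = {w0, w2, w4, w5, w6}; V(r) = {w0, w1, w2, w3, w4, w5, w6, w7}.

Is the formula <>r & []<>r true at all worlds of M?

Yes

Let φ = <>r & []<>r. Evaluate φ at each world:
  w0 (successors {w1, w2, w3, w5, w6, w7}): φ is true.
  w1 (successors {w0, w1, w2, w3, w4, w5, w6, w7}): φ is true.
  w2 (successors {w0, w1, w3, w4, w5, w6, w7}): φ is true.
  w3 (successors {w0, w1, w2, w3, w5, w6, w7}): φ is true.
  w4 (successors {w1, w2, w4, w5, w6}): φ is true.
  w5 (successors {w0, w1, w2, w3, w4, w5, w6, w7}): φ is true.
  w6 (successors {w0, w1, w2, w3, w4, w5, w7}): φ is true.
  w7 (successors {w0, w1, w2, w3, w5, w6, w7}): φ is true.
For instance, at w4:
  At w4: <>r is true, []<>r is true, so <>r & []<>r is true.
    At w4: <>r requires r at some successor in {w1, w2, w4, w5, w6}.
      r holds at w1, so <>r is true at w4.
    At w4: []<>r requires <>r at every successor {w1, w2, w4, w5, w6}.
      At w1: <>r is true.
      At w2: <>r is true.
      At w4: <>r is true.
      At w5: <>r is true.
      At w6: <>r is true.
    So []<>r is true at w4.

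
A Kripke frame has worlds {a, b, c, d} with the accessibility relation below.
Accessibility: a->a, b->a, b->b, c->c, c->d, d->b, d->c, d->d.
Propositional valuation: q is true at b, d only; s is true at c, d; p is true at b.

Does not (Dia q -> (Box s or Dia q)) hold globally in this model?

Let φ = not (Dia q -> (Box s or Dia q)). Evaluate φ at each world:
  a (successors {a}): φ is false.
  b (successors {a, b}): φ is false.
  c (successors {c, d}): φ is false.
  d (successors {b, c, d}): φ is false.
Detail at a (counterexample):
  At a: Dia q -> (Box s or Dia q) is true, so not (Dia q -> (Box s or Dia q)) is false.
    At a: Dia q is false, Box s or Dia q is false, so Dia q -> (Box s or Dia q) is true.
      At a: Dia q requires q at some successor in {a}.
        At a: q is false.
      So Dia q is false at a.
      At a: Box s is false, Dia q is false, so Box s or Dia q is false.

No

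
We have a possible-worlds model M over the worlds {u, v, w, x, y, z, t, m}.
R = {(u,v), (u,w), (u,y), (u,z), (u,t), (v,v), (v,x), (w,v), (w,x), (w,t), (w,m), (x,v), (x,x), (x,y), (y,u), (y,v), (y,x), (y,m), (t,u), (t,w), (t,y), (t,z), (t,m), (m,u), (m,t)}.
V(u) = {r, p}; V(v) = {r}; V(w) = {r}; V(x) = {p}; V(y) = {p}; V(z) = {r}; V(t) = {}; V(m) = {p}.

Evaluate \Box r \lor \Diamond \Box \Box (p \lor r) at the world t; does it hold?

At t: \Box r is false, \Diamond \Box \Box (p \lor r) is true, so \Box r \lor \Diamond \Box \Box (p \lor r) is true.
  At t: \Box r requires r at every successor {u, w, y, z, m}.
    r fails at y, so \Box r is false at t.
  At t: \Diamond \Box \Box (p \lor r) requires \Box \Box (p \lor r) at some successor in {u, w, y, z, m}.
    \Box \Box (p \lor r) holds at z, so \Diamond \Box \Box (p \lor r) is true at t.
      At z: no accessible worlds, so \Box \Box (p \lor r) holds vacuously.

Yes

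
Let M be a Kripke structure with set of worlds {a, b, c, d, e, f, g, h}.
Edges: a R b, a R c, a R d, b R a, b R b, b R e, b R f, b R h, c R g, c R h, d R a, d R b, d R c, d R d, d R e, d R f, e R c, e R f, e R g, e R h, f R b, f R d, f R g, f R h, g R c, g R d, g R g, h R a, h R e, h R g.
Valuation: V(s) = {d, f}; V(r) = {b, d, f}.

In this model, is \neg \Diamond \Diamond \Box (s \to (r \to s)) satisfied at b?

At b: \Diamond \Diamond \Box (s \to (r \to s)) is true, so \neg \Diamond \Diamond \Box (s \to (r \to s)) is false.
  At b: \Diamond \Diamond \Box (s \to (r \to s)) requires \Diamond \Box (s \to (r \to s)) at some successor in {a, b, e, f, h}.
    \Diamond \Box (s \to (r \to s)) holds at a, so \Diamond \Diamond \Box (s \to (r \to s)) is true at b.
      At a: \Diamond \Box (s \to (r \to s)) requires \Box (s \to (r \to s)) at some successor in {b, c, d}.
        \Box (s \to (r \to s)) holds at b, so \Diamond \Box (s \to (r \to s)) is true at a.

No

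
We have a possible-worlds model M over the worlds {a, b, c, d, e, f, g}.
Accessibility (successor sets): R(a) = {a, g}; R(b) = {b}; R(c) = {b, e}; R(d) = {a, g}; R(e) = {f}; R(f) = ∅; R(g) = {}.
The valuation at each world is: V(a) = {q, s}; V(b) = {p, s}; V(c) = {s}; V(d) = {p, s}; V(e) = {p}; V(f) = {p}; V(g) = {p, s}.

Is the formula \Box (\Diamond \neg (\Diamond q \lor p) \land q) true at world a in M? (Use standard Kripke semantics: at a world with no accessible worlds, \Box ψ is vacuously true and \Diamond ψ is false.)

Recall that \Box ψ holds at a world iff ψ holds at every accessible world, and \Diamond ψ holds iff ψ holds at some accessible world.
At a: \Box (\Diamond \neg (\Diamond q \lor p) \land q) requires \Diamond \neg (\Diamond q \lor p) \land q at every successor {a, g}.
  \Diamond \neg (\Diamond q \lor p) \land q fails at a, so \Box (\Diamond \neg (\Diamond q \lor p) \land q) is false at a.
    At a: \Diamond \neg (\Diamond q \lor p) is false, q is true, so \Diamond \neg (\Diamond q \lor p) \land q is false.
      At a: \Diamond \neg (\Diamond q \lor p) requires \neg (\Diamond q \lor p) at some successor in {a, g}.
        At a: \neg (\Diamond q \lor p) is false.
        At g: \neg (\Diamond q \lor p) is false.
      So \Diamond \neg (\Diamond q \lor p) is false at a.

No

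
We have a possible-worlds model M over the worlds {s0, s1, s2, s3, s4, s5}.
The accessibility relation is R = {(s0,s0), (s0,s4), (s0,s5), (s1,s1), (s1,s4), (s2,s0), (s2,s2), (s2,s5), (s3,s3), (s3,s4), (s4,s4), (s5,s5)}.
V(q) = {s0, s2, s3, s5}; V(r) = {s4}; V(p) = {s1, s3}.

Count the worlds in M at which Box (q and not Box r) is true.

2

Let φ = Box (q and not Box r). Evaluate φ at each world:
  s0 (successors {s0, s4, s5}): φ is false.
  s1 (successors {s1, s4}): φ is false.
  s2 (successors {s0, s2, s5}): φ is true.
  s3 (successors {s3, s4}): φ is false.
  s4 (successors {s4}): φ is false.
  s5 (successors {s5}): φ is true.
For instance, at s3:
  At s3: Box (q and not Box r) requires q and not Box r at every successor {s3, s4}.
    q and not Box r fails at s4, so Box (q and not Box r) is false at s3.
      At s4: q is false, not Box r is false, so q and not Box r is false.
Satisfying worlds: {s2, s5}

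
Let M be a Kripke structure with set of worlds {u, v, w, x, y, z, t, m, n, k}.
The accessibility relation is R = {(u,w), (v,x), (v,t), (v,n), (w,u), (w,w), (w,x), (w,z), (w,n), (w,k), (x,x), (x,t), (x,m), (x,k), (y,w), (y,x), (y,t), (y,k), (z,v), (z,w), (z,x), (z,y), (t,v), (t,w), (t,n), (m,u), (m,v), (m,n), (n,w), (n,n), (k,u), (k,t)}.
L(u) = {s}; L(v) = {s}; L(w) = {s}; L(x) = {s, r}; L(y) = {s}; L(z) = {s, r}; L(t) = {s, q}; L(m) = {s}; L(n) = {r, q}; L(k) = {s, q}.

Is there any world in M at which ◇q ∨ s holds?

Let φ = ◇q ∨ s. Evaluate φ at each world:
  u (successors {w}): φ is true.
  v (successors {x, t, n}): φ is true.
  w (successors {u, w, x, z, n, k}): φ is true.
  x (successors {x, t, m, k}): φ is true.
  y (successors {w, x, t, k}): φ is true.
  z (successors {v, w, x, y}): φ is true.
  t (successors {v, w, n}): φ is true.
  m (successors {u, v, n}): φ is true.
  n (successors {w, n}): φ is true.
  k (successors {u, t}): φ is true.
Detail at u (witness):
  At u: ◇q is false, s is true, so ◇q ∨ s is true.
    At u: ◇q requires q at some successor in {w}.
      At w: q is false.
    So ◇q is false at u.

Yes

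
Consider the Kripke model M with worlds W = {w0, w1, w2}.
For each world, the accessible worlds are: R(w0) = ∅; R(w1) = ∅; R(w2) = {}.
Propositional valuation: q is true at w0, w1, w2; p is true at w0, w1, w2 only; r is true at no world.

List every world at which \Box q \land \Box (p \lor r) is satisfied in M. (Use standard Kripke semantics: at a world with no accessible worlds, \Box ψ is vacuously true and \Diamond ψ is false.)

Let φ = \Box q \land \Box (p \lor r). Evaluate φ at each world:
  w0 (successors ∅): φ is true.
  w1 (successors ∅): φ is true.
  w2 (successors ∅): φ is true.
For instance, at w1:
  At w1: \Box q is true, \Box (p \lor r) is true, so \Box q \land \Box (p \lor r) is true.
    At w1: no accessible worlds, so \Box q holds vacuously.
    At w1: no accessible worlds, so \Box (p \lor r) holds vacuously.
Satisfying worlds: {w0, w1, w2}

w0, w1, w2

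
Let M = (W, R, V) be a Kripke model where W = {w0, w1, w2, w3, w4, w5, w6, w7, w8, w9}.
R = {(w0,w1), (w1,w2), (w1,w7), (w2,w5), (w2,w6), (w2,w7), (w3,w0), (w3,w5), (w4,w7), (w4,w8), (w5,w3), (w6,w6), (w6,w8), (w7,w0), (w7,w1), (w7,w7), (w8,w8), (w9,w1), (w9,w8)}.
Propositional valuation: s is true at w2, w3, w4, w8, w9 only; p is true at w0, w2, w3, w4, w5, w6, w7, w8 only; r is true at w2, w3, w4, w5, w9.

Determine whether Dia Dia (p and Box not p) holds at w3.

At w3: Dia Dia (p and Box not p) requires Dia (p and Box not p) at some successor in {w0, w5}.
  At w0: Dia (p and Box not p) is false.
  At w5: Dia (p and Box not p) is false.
So Dia Dia (p and Box not p) is false at w3.

No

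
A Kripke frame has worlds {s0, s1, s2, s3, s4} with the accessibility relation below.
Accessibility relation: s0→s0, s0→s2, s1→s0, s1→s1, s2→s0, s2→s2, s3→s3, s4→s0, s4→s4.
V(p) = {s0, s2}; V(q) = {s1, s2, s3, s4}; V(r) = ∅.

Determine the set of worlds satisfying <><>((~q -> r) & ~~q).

Let φ = <><>((~q -> r) & ~~q). Evaluate φ at each world:
  s0 (successors {s0, s2}): φ is true.
  s1 (successors {s0, s1}): φ is true.
  s2 (successors {s0, s2}): φ is true.
  s3 (successors {s3}): φ is true.
  s4 (successors {s0, s4}): φ is true.
For instance, at s3:
  At s3: <><>((~q -> r) & ~~q) requires <>((~q -> r) & ~~q) at some successor in {s3}.
    <>((~q -> r) & ~~q) holds at s3, so <><>((~q -> r) & ~~q) is true at s3.
      At s3: <>((~q -> r) & ~~q) requires (~q -> r) & ~~q at some successor in {s3}.
        (~q -> r) & ~~q holds at s3, so <>((~q -> r) & ~~q) is true at s3.
Satisfying worlds: {s0, s1, s2, s3, s4}

s0, s1, s2, s3, s4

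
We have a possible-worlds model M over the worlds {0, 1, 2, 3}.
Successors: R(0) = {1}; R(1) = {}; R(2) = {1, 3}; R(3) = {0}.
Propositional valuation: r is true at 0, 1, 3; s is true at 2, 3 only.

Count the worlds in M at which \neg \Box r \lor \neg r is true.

1

Recall that \Box ψ holds at a world iff ψ holds at every accessible world, and \Diamond ψ holds iff ψ holds at some accessible world.
Let φ = \neg \Box r \lor \neg r. Evaluate φ at each world:
  0 (successors {1}): φ is false.
  1 (successors ∅): φ is false.
  2 (successors {1, 3}): φ is true.
  3 (successors {0}): φ is false.
For instance, at 3:
  At 3: \neg \Box r is false, \neg r is false, so \neg \Box r \lor \neg r is false.
    At 3: \Box r is true, so \neg \Box r is false.
      At 3: \Box r requires r at every successor {0}.
        At 0: r is true.
      So \Box r is true at 3.
Satisfying worlds: {2}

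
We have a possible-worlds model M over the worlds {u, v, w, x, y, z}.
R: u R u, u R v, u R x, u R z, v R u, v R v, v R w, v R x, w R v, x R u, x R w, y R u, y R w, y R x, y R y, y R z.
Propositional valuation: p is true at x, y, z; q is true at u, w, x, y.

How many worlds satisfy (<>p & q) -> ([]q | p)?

Let φ = (<>p & q) -> ([]q | p). Evaluate φ at each world:
  u (successors {u, v, x, z}): φ is false.
  v (successors {u, v, w, x}): φ is true.
  w (successors {v}): φ is true.
  x (successors {u, w}): φ is true.
  y (successors {u, w, x, y, z}): φ is true.
  z (successors ∅): φ is true.
For instance, at w:
  At w: <>p & q is false, []q | p is false, so (<>p & q) -> ([]q | p) is true.
    At w: <>p is false, q is true, so <>p & q is false.
      At w: <>p requires p at some successor in {v}.
        At v: p is false.
      So <>p is false at w.
    At w: []q is false, p is false, so []q | p is false.
      At w: []q requires q at every successor {v}.
        q fails at v, so []q is false at w.
Satisfying worlds: {v, w, x, y, z}

5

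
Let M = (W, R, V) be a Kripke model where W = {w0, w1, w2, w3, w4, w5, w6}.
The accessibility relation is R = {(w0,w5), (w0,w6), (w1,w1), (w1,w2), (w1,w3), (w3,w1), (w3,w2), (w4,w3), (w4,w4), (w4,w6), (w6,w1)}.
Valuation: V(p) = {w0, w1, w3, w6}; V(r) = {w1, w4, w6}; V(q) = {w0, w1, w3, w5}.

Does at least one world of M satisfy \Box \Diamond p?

Yes

Let φ = \Box \Diamond p. Evaluate φ at each world:
  w0 (successors {w5, w6}): φ is false.
  w1 (successors {w1, w2, w3}): φ is false.
  w2 (successors ∅): φ is true.
  w3 (successors {w1, w2}): φ is false.
  w4 (successors {w3, w4, w6}): φ is true.
  w5 (successors ∅): φ is true.
  w6 (successors {w1}): φ is true.
Detail at w2 (witness):
  At w2: no accessible worlds, so \Box \Diamond p holds vacuously.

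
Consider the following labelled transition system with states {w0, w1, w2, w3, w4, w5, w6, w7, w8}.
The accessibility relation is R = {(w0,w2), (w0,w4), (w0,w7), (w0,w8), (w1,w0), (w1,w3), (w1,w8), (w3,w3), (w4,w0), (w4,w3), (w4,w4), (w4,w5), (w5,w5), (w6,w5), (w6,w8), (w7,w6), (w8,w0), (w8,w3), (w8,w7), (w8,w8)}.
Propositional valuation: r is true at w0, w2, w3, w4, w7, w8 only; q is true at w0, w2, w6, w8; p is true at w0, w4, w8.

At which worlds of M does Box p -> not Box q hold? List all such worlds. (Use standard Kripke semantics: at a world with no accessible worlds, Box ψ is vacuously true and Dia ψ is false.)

w0, w1, w3, w4, w5, w6, w7, w8

Recall that Box ψ holds at a world iff ψ holds at every accessible world, and Dia ψ holds iff ψ holds at some accessible world.
Let φ = Box p -> not Box q. Evaluate φ at each world:
  w0 (successors {w2, w4, w7, w8}): φ is true.
  w1 (successors {w0, w3, w8}): φ is true.
  w2 (successors ∅): φ is false.
  w3 (successors {w3}): φ is true.
  w4 (successors {w0, w3, w4, w5}): φ is true.
  w5 (successors {w5}): φ is true.
  w6 (successors {w5, w8}): φ is true.
  w7 (successors {w6}): φ is true.
  w8 (successors {w0, w3, w7, w8}): φ is true.
For instance, at w1:
  At w1: Box p is false, not Box q is true, so Box p -> not Box q is true.
    At w1: Box p requires p at every successor {w0, w3, w8}.
      p fails at w3, so Box p is false at w1.
    At w1: Box q is false, so not Box q is true.
      At w1: Box q requires q at every successor {w0, w3, w8}.
        q fails at w3, so Box q is false at w1.
Satisfying worlds: {w0, w1, w3, w4, w5, w6, w7, w8}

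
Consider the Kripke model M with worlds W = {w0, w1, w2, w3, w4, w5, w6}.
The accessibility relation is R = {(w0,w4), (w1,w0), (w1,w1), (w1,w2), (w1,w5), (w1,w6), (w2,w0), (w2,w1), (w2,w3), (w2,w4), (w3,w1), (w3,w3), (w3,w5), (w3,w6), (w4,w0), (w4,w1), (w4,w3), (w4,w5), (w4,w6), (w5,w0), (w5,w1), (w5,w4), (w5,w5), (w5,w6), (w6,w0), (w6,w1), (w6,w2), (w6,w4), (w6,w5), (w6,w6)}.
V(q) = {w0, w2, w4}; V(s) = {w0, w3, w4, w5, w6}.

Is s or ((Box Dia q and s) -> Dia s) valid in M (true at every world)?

Let φ = s or ((Box Dia q and s) -> Dia s). Evaluate φ at each world:
  w0 (successors {w4}): φ is true.
  w1 (successors {w0, w1, w2, w5, w6}): φ is true.
  w2 (successors {w0, w1, w3, w4}): φ is true.
  w3 (successors {w1, w3, w5, w6}): φ is true.
  w4 (successors {w0, w1, w3, w5, w6}): φ is true.
  w5 (successors {w0, w1, w4, w5, w6}): φ is true.
  w6 (successors {w0, w1, w2, w4, w5, w6}): φ is true.
For instance, at w0:
  At w0: s is true, (Box Dia q and s) -> Dia s is true, so s or ((Box Dia q and s) -> Dia s) is true.
    At w0: Box Dia q and s is true, Dia s is true, so (Box Dia q and s) -> Dia s is true.
      At w0: Box Dia q is true, s is true, so Box Dia q and s is true.
      At w0: Dia s requires s at some successor in {w4}.
        s holds at w4, so Dia s is true at w0.

Yes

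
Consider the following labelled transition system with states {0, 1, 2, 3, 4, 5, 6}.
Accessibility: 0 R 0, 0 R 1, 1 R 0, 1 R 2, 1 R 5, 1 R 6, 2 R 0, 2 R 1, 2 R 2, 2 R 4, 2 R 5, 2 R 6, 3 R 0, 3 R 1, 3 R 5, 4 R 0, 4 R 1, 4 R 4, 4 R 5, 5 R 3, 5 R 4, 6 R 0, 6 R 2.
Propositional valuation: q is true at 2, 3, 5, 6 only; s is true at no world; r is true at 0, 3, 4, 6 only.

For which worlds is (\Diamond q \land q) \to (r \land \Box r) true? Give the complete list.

0, 1, 4

Let φ = (\Diamond q \land q) \to (r \land \Box r). Evaluate φ at each world:
  0 (successors {0, 1}): φ is true.
  1 (successors {0, 2, 5, 6}): φ is true.
  2 (successors {0, 1, 2, 4, 5, 6}): φ is false.
  3 (successors {0, 1, 5}): φ is false.
  4 (successors {0, 1, 4, 5}): φ is true.
  5 (successors {3, 4}): φ is false.
  6 (successors {0, 2}): φ is false.
For instance, at 0:
  At 0: \Diamond q \land q is false, r \land \Box r is false, so (\Diamond q \land q) \to (r \land \Box r) is true.
    At 0: \Diamond q is false, q is false, so \Diamond q \land q is false.
      At 0: \Diamond q requires q at some successor in {0, 1}.
        At 0: q is false.
        At 1: q is false.
      So \Diamond q is false at 0.
    At 0: r is true, \Box r is false, so r \land \Box r is false.
      At 0: \Box r requires r at every successor {0, 1}.
        r fails at 1, so \Box r is false at 0.
Satisfying worlds: {0, 1, 4}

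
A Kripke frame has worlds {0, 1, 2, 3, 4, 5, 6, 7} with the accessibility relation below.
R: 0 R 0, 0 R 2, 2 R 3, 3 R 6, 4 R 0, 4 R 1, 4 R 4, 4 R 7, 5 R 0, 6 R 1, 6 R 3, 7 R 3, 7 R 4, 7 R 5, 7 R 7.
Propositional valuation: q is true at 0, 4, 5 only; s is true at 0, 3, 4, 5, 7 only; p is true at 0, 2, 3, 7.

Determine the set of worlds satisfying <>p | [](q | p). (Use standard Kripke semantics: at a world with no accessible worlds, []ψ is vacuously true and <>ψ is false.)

0, 1, 2, 4, 5, 6, 7

Let φ = <>p | [](q | p). Evaluate φ at each world:
  0 (successors {0, 2}): φ is true.
  1 (successors ∅): φ is true.
  2 (successors {3}): φ is true.
  3 (successors {6}): φ is false.
  4 (successors {0, 1, 4, 7}): φ is true.
  5 (successors {0}): φ is true.
  6 (successors {1, 3}): φ is true.
  7 (successors {3, 4, 5, 7}): φ is true.
For instance, at 3:
  At 3: <>p is false, [](q | p) is false, so <>p | [](q | p) is false.
    At 3: <>p requires p at some successor in {6}.
      At 6: p is false.
    So <>p is false at 3.
    At 3: [](q | p) requires q | p at every successor {6}.
      q | p fails at 6, so [](q | p) is false at 3.
Satisfying worlds: {0, 1, 2, 4, 5, 6, 7}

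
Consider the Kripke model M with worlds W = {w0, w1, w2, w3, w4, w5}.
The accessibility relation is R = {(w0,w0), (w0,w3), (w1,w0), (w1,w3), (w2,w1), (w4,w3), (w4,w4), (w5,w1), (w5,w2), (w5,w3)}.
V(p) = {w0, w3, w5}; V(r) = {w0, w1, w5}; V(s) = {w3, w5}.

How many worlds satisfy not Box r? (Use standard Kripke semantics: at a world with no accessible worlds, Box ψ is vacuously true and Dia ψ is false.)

Let φ = not Box r. Evaluate φ at each world:
  w0 (successors {w0, w3}): φ is true.
  w1 (successors {w0, w3}): φ is true.
  w2 (successors {w1}): φ is false.
  w3 (successors ∅): φ is false.
  w4 (successors {w3, w4}): φ is true.
  w5 (successors {w1, w2, w3}): φ is true.
For instance, at w2:
  At w2: Box r is true, so not Box r is false.
    At w2: Box r requires r at every successor {w1}.
      At w1: r is true.
    So Box r is true at w2.
Satisfying worlds: {w0, w1, w4, w5}

4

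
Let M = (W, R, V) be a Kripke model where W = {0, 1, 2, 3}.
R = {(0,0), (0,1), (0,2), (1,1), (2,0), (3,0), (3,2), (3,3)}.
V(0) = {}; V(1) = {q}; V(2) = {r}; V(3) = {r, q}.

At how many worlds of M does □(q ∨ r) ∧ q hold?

Recall that □ψ holds at a world iff ψ holds at every accessible world, and ◇ψ holds iff ψ holds at some accessible world.
Let φ = □(q ∨ r) ∧ q. Evaluate φ at each world:
  0 (successors {0, 1, 2}): φ is false.
  1 (successors {1}): φ is true.
  2 (successors {0}): φ is false.
  3 (successors {0, 2, 3}): φ is false.
For instance, at 3:
  At 3: □(q ∨ r) is false, q is true, so □(q ∨ r) ∧ q is false.
    At 3: □(q ∨ r) requires q ∨ r at every successor {0, 2, 3}.
      q ∨ r fails at 0, so □(q ∨ r) is false at 3.
Satisfying worlds: {1}

1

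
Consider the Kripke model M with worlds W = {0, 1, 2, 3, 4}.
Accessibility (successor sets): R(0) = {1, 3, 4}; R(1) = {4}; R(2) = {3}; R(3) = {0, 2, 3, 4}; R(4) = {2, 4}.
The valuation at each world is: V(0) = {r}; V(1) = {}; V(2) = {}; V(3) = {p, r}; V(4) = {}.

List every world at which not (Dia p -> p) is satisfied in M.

0, 2

Let φ = not (Dia p -> p). Evaluate φ at each world:
  0 (successors {1, 3, 4}): φ is true.
  1 (successors {4}): φ is false.
  2 (successors {3}): φ is true.
  3 (successors {0, 2, 3, 4}): φ is false.
  4 (successors {2, 4}): φ is false.
For instance, at 1:
  At 1: Dia p -> p is true, so not (Dia p -> p) is false.
    At 1: Dia p is false, p is false, so Dia p -> p is true.
      At 1: Dia p requires p at some successor in {4}.
        At 4: p is false.
      So Dia p is false at 1.
Satisfying worlds: {0, 2}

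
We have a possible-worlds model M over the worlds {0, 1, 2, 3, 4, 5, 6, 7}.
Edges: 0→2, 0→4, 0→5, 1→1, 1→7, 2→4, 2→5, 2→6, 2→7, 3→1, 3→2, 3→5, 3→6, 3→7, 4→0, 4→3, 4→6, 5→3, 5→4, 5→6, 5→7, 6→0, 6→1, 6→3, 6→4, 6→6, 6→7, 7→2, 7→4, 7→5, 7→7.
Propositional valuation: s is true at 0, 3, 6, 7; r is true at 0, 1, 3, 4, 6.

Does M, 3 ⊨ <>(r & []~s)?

No

At 3: <>(r & []~s) requires r & []~s at some successor in {1, 2, 5, 6, 7}.
  At 1: r & []~s is false.
  At 2: r & []~s is false.
  At 5: r & []~s is false.
  At 6: r & []~s is false.
  At 7: r & []~s is false.
So <>(r & []~s) is false at 3.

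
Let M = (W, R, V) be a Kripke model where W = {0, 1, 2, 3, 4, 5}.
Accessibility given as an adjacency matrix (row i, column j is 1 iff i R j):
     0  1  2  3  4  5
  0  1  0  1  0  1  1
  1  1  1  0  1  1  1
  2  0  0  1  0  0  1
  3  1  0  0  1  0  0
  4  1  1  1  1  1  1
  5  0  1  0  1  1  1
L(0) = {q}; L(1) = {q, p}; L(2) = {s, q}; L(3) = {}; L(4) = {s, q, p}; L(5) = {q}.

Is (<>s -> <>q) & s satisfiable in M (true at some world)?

Yes

Let φ = (<>s -> <>q) & s. Evaluate φ at each world:
  0 (successors {0, 2, 4, 5}): φ is false.
  1 (successors {0, 1, 3, 4, 5}): φ is false.
  2 (successors {2, 5}): φ is true.
  3 (successors {0, 3}): φ is false.
  4 (successors {0, 1, 2, 3, 4, 5}): φ is true.
  5 (successors {1, 3, 4, 5}): φ is false.
Detail at 2 (witness):
  At 2: <>s -> <>q is true, s is true, so (<>s -> <>q) & s is true.
    At 2: <>s is true, <>q is true, so <>s -> <>q is true.
      At 2: <>s requires s at some successor in {2, 5}.
        s holds at 2, so <>s is true at 2.
      At 2: <>q requires q at some successor in {2, 5}.
        q holds at 2, so <>q is true at 2.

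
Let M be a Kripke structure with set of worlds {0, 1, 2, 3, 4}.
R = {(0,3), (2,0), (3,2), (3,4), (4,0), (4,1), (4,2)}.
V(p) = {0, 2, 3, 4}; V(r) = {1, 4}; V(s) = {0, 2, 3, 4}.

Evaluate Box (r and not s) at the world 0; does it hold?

At 0: Box (r and not s) requires r and not s at every successor {3}.
  r and not s fails at 3, so Box (r and not s) is false at 0.

No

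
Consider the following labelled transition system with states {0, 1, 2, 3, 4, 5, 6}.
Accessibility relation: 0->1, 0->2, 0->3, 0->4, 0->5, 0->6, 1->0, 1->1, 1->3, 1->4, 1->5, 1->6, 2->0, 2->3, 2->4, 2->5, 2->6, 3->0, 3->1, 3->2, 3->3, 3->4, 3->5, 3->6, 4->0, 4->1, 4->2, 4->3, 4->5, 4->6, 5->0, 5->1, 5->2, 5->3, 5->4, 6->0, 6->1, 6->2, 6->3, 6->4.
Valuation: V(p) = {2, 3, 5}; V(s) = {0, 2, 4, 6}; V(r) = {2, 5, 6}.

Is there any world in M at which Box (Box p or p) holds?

Recall that Box ψ holds at a world iff ψ holds at every accessible world, and Dia ψ holds iff ψ holds at some accessible world.
Let φ = Box (Box p or p). Evaluate φ at each world:
  0 (successors {1, 2, 3, 4, 5, 6}): φ is false.
  1 (successors {0, 1, 3, 4, 5, 6}): φ is false.
  2 (successors {0, 3, 4, 5, 6}): φ is false.
  3 (successors {0, 1, 2, 3, 4, 5, 6}): φ is false.
  4 (successors {0, 1, 2, 3, 5, 6}): φ is false.
  5 (successors {0, 1, 2, 3, 4}): φ is false.
  6 (successors {0, 1, 2, 3, 4}): φ is false.
For instance, at 0:
  At 0: Box (Box p or p) requires Box p or p at every successor {1, 2, 3, 4, 5, 6}.
    Box p or p fails at 1, so Box (Box p or p) is false at 0.
      At 1: Box p is false, p is false, so Box p or p is false.

No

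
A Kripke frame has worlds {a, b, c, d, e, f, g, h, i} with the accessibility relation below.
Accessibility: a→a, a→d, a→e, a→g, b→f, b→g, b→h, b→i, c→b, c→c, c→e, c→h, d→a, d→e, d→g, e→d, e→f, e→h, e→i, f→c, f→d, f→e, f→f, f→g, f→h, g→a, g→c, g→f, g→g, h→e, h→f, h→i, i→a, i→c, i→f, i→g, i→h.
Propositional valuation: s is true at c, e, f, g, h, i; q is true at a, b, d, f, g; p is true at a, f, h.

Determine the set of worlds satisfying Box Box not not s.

none

Recall that Box ψ holds at a world iff ψ holds at every accessible world, and Dia ψ holds iff ψ holds at some accessible world.
Let φ = Box Box not not s. Evaluate φ at each world:
  a (successors {a, d, e, g}): φ is false.
  b (successors {f, g, h, i}): φ is false.
  c (successors {b, c, e, h}): φ is false.
  d (successors {a, e, g}): φ is false.
  e (successors {d, f, h, i}): φ is false.
  f (successors {c, d, e, f, g, h}): φ is false.
  g (successors {a, c, f, g}): φ is false.
  h (successors {e, f, i}): φ is false.
  i (successors {a, c, f, g, h}): φ is false.
For instance, at g:
  At g: Box Box not not s requires Box not not s at every successor {a, c, f, g}.
    Box not not s fails at a, so Box Box not not s is false at g.
      At a: Box not not s requires not not s at every successor {a, d, e, g}.
        not not s fails at a, so Box not not s is false at a.
Satisfying worlds: none.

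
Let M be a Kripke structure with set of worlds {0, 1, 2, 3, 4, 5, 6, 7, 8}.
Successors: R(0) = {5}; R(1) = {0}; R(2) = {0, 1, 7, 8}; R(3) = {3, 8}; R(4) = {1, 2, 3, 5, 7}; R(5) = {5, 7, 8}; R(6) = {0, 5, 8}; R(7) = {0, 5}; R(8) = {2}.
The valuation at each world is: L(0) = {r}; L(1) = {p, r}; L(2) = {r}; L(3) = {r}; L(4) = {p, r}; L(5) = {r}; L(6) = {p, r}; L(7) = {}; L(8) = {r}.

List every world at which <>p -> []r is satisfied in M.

Let φ = <>p -> []r. Evaluate φ at each world:
  0 (successors {5}): φ is true.
  1 (successors {0}): φ is true.
  2 (successors {0, 1, 7, 8}): φ is false.
  3 (successors {3, 8}): φ is true.
  4 (successors {1, 2, 3, 5, 7}): φ is false.
  5 (successors {5, 7, 8}): φ is true.
  6 (successors {0, 5, 8}): φ is true.
  7 (successors {0, 5}): φ is true.
  8 (successors {2}): φ is true.
For instance, at 2:
  At 2: <>p is true, []r is false, so <>p -> []r is false.
    At 2: <>p requires p at some successor in {0, 1, 7, 8}.
      p holds at 1, so <>p is true at 2.
    At 2: []r requires r at every successor {0, 1, 7, 8}.
      r fails at 7, so []r is false at 2.
Satisfying worlds: {0, 1, 3, 5, 6, 7, 8}

0, 1, 3, 5, 6, 7, 8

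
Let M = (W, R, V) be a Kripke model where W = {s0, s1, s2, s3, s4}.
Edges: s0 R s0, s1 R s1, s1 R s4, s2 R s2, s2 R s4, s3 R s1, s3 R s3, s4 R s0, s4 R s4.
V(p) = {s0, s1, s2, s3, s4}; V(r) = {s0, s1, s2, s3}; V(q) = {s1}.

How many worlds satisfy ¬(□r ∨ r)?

1

Let φ = ¬(□r ∨ r). Evaluate φ at each world:
  s0 (successors {s0}): φ is false.
  s1 (successors {s1, s4}): φ is false.
  s2 (successors {s2, s4}): φ is false.
  s3 (successors {s1, s3}): φ is false.
  s4 (successors {s0, s4}): φ is true.
For instance, at s2:
  At s2: □r ∨ r is true, so ¬(□r ∨ r) is false.
    At s2: □r is false, r is true, so □r ∨ r is true.
      At s2: □r requires r at every successor {s2, s4}.
        r fails at s4, so □r is false at s2.
Satisfying worlds: {s4}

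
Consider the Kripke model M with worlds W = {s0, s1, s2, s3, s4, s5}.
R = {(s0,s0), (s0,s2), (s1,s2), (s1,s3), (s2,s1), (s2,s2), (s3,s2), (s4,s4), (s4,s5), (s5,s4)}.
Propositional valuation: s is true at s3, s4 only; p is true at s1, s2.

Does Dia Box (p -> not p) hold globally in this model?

No

Recall that Box ψ holds at a world iff ψ holds at every accessible world, and Dia ψ holds iff ψ holds at some accessible world.
Let φ = Dia Box (p -> not p). Evaluate φ at each world:
  s0 (successors {s0, s2}): φ is false.
  s1 (successors {s2, s3}): φ is false.
  s2 (successors {s1, s2}): φ is false.
  s3 (successors {s2}): φ is false.
  s4 (successors {s4, s5}): φ is true.
  s5 (successors {s4}): φ is true.
Detail at s0 (counterexample):
  At s0: Dia Box (p -> not p) requires Box (p -> not p) at some successor in {s0, s2}.
    At s0: Box (p -> not p) is false.
    At s2: Box (p -> not p) is false.
  So Dia Box (p -> not p) is false at s0.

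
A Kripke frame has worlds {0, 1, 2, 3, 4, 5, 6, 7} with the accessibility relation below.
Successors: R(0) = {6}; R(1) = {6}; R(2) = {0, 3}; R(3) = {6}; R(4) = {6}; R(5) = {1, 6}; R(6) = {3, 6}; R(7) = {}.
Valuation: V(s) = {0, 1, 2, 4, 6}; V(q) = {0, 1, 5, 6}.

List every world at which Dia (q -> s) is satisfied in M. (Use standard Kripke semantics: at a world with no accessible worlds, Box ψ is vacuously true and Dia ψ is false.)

0, 1, 2, 3, 4, 5, 6

Recall that Dia ψ holds at a world iff ψ holds at some accessible world.
Let φ = Dia (q -> s). Evaluate φ at each world:
  0 (successors {6}): φ is true.
  1 (successors {6}): φ is true.
  2 (successors {0, 3}): φ is true.
  3 (successors {6}): φ is true.
  4 (successors {6}): φ is true.
  5 (successors {1, 6}): φ is true.
  6 (successors {3, 6}): φ is true.
  7 (successors ∅): φ is false.
For instance, at 1:
  At 1: Dia (q -> s) requires q -> s at some successor in {6}.
    q -> s holds at 6, so Dia (q -> s) is true at 1.
Satisfying worlds: {0, 1, 2, 3, 4, 5, 6}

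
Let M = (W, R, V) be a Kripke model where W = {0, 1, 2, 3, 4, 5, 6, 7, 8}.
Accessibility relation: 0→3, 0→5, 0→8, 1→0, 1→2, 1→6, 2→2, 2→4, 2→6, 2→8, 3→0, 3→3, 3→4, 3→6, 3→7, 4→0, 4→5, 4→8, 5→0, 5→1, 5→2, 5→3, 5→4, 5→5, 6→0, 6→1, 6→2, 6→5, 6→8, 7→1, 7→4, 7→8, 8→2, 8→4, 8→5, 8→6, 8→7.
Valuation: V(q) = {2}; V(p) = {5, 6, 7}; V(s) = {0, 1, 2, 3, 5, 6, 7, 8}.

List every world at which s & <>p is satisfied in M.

0, 1, 2, 3, 5, 6, 8

Recall that <>ψ holds at a world iff ψ holds at some accessible world.
Let φ = s & <>p. Evaluate φ at each world:
  0 (successors {3, 5, 8}): φ is true.
  1 (successors {0, 2, 6}): φ is true.
  2 (successors {2, 4, 6, 8}): φ is true.
  3 (successors {0, 3, 4, 6, 7}): φ is true.
  4 (successors {0, 5, 8}): φ is false.
  5 (successors {0, 1, 2, 3, 4, 5}): φ is true.
  6 (successors {0, 1, 2, 5, 8}): φ is true.
  7 (successors {1, 4, 8}): φ is false.
  8 (successors {2, 4, 5, 6, 7}): φ is true.
For instance, at 2:
  At 2: s is true, <>p is true, so s & <>p is true.
    At 2: <>p requires p at some successor in {2, 4, 6, 8}.
      p holds at 6, so <>p is true at 2.
Satisfying worlds: {0, 1, 2, 3, 5, 6, 8}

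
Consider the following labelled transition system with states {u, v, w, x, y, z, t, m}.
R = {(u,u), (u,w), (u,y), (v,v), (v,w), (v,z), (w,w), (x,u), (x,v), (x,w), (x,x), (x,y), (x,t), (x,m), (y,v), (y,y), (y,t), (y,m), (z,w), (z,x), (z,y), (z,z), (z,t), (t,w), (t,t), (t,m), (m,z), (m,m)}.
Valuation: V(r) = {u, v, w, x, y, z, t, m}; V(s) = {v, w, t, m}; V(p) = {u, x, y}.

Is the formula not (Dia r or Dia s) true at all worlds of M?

Recall that Dia ψ holds at a world iff ψ holds at some accessible world.
Let φ = not (Dia r or Dia s). Evaluate φ at each world:
  u (successors {u, w, y}): φ is false.
  v (successors {v, w, z}): φ is false.
  w (successors {w}): φ is false.
  x (successors {u, v, w, x, y, t, m}): φ is false.
  y (successors {v, y, t, m}): φ is false.
  z (successors {w, x, y, z, t}): φ is false.
  t (successors {w, t, m}): φ is false.
  m (successors {z, m}): φ is false.
Detail at u (counterexample):
  At u: Dia r or Dia s is true, so not (Dia r or Dia s) is false.
    At u: Dia r is true, Dia s is true, so Dia r or Dia s is true.
      At u: Dia r requires r at some successor in {u, w, y}.
        r holds at u, so Dia r is true at u.
      At u: Dia s requires s at some successor in {u, w, y}.
        s holds at w, so Dia s is true at u.

No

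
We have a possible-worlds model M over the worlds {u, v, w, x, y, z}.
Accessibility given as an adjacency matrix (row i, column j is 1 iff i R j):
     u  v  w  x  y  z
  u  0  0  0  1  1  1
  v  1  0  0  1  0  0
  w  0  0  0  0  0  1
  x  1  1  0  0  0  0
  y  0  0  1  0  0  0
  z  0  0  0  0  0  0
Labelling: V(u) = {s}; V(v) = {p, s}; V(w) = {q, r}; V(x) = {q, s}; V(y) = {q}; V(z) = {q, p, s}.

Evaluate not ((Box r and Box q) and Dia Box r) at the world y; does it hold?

At y: (Box r and Box q) and Dia Box r is false, so not ((Box r and Box q) and Dia Box r) is true.
  At y: Box r and Box q is true, Dia Box r is false, so (Box r and Box q) and Dia Box r is false.
    At y: Box r is true, Box q is true, so Box r and Box q is true.
      At y: Box r requires r at every successor {w}.
        At w: r is true.
      So Box r is true at y.
      At y: Box q requires q at every successor {w}.
        At w: q is true.
      So Box q is true at y.
    At y: Dia Box r requires Box r at some successor in {w}.
      At w: Box r is false.
    So Dia Box r is false at y.

Yes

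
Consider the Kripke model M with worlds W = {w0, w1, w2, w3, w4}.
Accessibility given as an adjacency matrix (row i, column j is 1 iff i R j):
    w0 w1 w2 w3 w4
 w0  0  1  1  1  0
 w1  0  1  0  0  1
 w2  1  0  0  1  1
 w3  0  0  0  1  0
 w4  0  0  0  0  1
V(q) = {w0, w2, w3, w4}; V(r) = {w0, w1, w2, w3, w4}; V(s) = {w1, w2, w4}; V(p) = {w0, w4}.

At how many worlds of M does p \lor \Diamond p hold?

4

Let φ = p \lor \Diamond p. Evaluate φ at each world:
  w0 (successors {w1, w2, w3}): φ is true.
  w1 (successors {w1, w4}): φ is true.
  w2 (successors {w0, w3, w4}): φ is true.
  w3 (successors {w3}): φ is false.
  w4 (successors {w4}): φ is true.
For instance, at w4:
  At w4: p is true, \Diamond p is true, so p \lor \Diamond p is true.
    At w4: \Diamond p requires p at some successor in {w4}.
      p holds at w4, so \Diamond p is true at w4.
Satisfying worlds: {w0, w1, w2, w4}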